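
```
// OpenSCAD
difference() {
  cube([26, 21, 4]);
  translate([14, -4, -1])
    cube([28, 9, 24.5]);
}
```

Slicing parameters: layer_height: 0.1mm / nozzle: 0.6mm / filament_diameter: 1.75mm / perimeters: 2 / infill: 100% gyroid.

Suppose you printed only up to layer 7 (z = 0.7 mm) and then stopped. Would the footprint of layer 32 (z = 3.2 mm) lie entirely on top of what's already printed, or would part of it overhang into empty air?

entirely on top

Compare the two slices. At z = 0.7: the cube (footprint 26×21) is included at this height (area 546.00 mm²); the cube at (14, -4) is present — its section is the full 28×9 rectangle (area 252.00 mm²); Taking the first minus the rest: starting from the 26×21 cube (546.00 mm²), the 28×9 cube at (14, -4) partially overlaps it — only the 60.00 mm² overlap (of its 252.00 mm²) is removed, clipping the outline — area = 486.00 mm². At z = 3.2: the cube (footprint 26×21) is included at this height (area 546.00 mm²); the 28×9 cube at (14, -4) contributes its full rectangle (area 252.00 mm²); Taking the first minus the rest: starting from the 26×21 cube (546.00 mm²), the 28×9 cube at (14, -4) partially overlaps it — only the 60.00 mm² overlap (of its 252.00 mm²) is removed, clipping the outline — area = 486.00 mm². Checking containment: the cross-section at z = 3.2 is a subset of the cross-section at z = 0.7.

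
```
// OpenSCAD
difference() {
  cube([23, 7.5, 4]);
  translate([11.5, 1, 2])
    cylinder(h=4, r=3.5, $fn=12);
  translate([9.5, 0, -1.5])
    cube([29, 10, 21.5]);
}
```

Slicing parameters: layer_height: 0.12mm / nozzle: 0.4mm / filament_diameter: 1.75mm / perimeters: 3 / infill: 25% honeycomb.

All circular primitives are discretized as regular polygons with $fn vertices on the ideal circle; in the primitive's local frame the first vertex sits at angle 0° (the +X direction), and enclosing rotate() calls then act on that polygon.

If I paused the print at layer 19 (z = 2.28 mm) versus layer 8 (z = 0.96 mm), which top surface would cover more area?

layer 8 (z = 0.96 mm)

Layer 19 (z = 2.28): the cube (footprint 23×7.5) is included at this height (area 172.50 mm²); the r=3.5 cylinder at (11.5, 1) contributes a regular 12-gon of circumradius 3.5 (area = (12/2)·3.500²·sin(360°/12) = 36.75 mm²); the 29×10 cube at (9.5, 0) contributes its full rectangle (area 290.00 mm²); After the difference (first − rest): starting from the 23×7.5 cube (172.50 mm²), the r=3.5 cylinder at (11.5, 1) partially overlaps it — only the 25.11 mm² overlap (of its 36.75 mm²) is removed, clipping the outline; the 29×10 cube at (9.5, 0) partially overlaps it — only the 80.26 mm² overlap (of its 290.00 mm²) is removed, clipping the outline — area = 67.14 mm². So its area = 67.14 mm². Layer 8 (z = 0.96): the cube (footprint 23×7.5) is included at this height (area 172.50 mm²); the cylinder at (11.5, 1) is absent (z outside [2, 6]); the cube at (9.5, 0) (footprint 29×10) is included at this height (area 290.00 mm²); Taking the first minus the rest: starting from the 23×7.5 cube (172.50 mm²), the 29×10 cube at (9.5, 0) partially overlaps it — only the 101.25 mm² overlap (of its 290.00 mm²) is removed, clipping the outline — area = 71.25 mm². So its area = 71.25 mm². Layer 8 is larger (71.25 vs 67.14 mm²).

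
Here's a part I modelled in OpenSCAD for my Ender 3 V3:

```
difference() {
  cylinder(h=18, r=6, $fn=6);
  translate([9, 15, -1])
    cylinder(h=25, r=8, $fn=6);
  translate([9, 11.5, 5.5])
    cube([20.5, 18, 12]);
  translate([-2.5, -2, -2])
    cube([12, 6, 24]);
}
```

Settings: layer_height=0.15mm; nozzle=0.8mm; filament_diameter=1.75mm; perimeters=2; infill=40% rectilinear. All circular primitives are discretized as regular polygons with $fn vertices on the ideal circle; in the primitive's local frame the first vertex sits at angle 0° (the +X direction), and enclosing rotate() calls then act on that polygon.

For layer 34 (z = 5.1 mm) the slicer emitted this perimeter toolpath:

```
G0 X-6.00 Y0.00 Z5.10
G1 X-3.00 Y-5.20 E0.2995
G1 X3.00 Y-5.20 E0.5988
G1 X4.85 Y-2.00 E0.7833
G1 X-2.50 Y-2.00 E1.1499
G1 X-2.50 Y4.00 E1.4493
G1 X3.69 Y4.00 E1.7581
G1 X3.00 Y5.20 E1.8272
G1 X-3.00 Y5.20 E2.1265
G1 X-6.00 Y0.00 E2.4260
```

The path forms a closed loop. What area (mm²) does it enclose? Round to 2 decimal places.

48.37 mm²

Apply the shoelace formula to the sequence of (X, Y) vertices; enclosed area = 48.37 mm².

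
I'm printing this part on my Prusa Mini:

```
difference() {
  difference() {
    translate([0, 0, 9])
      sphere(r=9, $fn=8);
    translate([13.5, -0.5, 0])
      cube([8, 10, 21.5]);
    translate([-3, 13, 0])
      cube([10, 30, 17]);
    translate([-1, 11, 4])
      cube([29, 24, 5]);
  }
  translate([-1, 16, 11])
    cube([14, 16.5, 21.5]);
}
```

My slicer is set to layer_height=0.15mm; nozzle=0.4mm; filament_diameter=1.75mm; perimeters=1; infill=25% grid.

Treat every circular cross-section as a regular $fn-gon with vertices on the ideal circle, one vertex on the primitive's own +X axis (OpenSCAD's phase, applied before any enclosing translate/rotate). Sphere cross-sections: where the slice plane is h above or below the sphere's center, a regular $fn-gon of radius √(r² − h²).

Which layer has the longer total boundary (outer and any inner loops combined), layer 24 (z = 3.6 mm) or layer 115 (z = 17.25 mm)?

layer 24 (z = 3.6 mm)

Layer 24 (z = 3.6): the r=9 sphere slices to a regular 8-gon of circumradius 7.200 (√(r²−h²) with h=5.4 from center) (perimeter = 2·8·7.200·sin(180°/8) = 44.09 mm); the cube at (13.5, -0.5) (footprint 8×10) is included at this height (perimeter 36.00 mm); the 10×30 cube at (-3, 13) contributes its full rectangle (perimeter 80.00 mm); the cube at (-1, 11) is not intersected at this z (z outside [4, 9]); Subtracting the remaining from the first: starting from the r=9 sphere, the 8×10 cube at (13.5, -0.5) misses the remaining region (no effect); the 10×30 cube at (-3, 13) misses the remaining region (no effect) — boundary = 44.09 mm; the cube at (-1, 16) is not intersected at this z (z outside [11, 32.5]); Taking the first minus the rest: none of the subtracted shapes is present at this height, so the result so far is unchanged — boundary = 44.09 mm. So its perimeter = 44.09 mm. Layer 115 (z = 17.25): the sphere: section is a regular 8-gon, circumradius = √(r²−h²) = √(9²−8.25²) = 3.597 (perimeter = 2·8·3.597·sin(180°/8) = 22.02 mm); the cube at (13.5, -0.5) is present — its section is the full 8×10 rectangle (perimeter 36.00 mm); the cube at (-3, 13) does not reach this height (z outside [0, 17]); the cube at (-1, 11) is not intersected at this z (z outside [4, 9]); Subtracting the remaining from the first: starting from the r=9 sphere, the 8×10 cube at (13.5, -0.5) misses the remaining region (no effect) — boundary = 22.02 mm; the 14×16.5 cube at (-1, 16) contributes its full rectangle (perimeter 61.00 mm); Taking the first minus the rest: starting from the result so far, the 14×16.5 cube at (-1, 16) misses the remaining region (no effect) — boundary = 22.02 mm. So its perimeter = 22.02 mm. Layer 24 is larger (44.09 vs 22.02 mm).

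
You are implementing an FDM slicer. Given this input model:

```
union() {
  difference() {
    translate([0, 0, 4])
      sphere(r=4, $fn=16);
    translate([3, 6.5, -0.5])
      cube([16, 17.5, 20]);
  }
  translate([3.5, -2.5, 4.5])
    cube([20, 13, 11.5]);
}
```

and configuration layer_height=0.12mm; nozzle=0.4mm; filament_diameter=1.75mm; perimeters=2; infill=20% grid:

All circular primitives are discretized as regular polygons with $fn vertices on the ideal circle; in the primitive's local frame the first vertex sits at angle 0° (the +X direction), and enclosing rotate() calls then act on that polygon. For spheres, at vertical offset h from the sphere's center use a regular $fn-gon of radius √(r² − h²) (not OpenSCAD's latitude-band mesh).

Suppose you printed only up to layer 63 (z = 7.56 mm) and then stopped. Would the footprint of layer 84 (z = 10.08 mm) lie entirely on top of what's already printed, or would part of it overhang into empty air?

entirely on top

Compare the two slices. At z = 7.56: the sphere: section is a regular 16-gon, circumradius = √(r²−h²) = √(4²−3.56²) = 1.824 (area = (16/2)·1.824²·sin(360°/16) = 10.18 mm²); the cube at (3, 6.5) (footprint 16×17.5) is included at this height (area 280.00 mm²); Subtracting the remaining from the first: starting from the r=4 sphere (10.18 mm²), the 16×17.5 cube at (3, 6.5) misses the remaining region (no effect) — area = 10.18 mm²; the cube at (3.5, -2.5) (footprint 20×13) is included at this height (area 260.00 mm²); Taking the union: the 2 present regions are separate (no shared area or edge), so areas and boundary lengths simply add and each stays a separate island — area = 270.18 mm². At z = 10.08: the sphere is absent (|z−center|=6.080 > r=4); the 16×17.5 cube at (3, 6.5) contributes its full rectangle (area 280.00 mm²); Subtracting the remaining from the first: the first operand is absent here, so nothing remains; the 20×13 cube at (3.5, -2.5) contributes its full rectangle (area 260.00 mm²); Merging all regions: only the 20×13 cube at (3.5, -2.5) is present, so the union is just that shape — area = 260.00 mm². Checking containment: the cross-section at z = 10.08 is a subset of the cross-section at z = 7.56.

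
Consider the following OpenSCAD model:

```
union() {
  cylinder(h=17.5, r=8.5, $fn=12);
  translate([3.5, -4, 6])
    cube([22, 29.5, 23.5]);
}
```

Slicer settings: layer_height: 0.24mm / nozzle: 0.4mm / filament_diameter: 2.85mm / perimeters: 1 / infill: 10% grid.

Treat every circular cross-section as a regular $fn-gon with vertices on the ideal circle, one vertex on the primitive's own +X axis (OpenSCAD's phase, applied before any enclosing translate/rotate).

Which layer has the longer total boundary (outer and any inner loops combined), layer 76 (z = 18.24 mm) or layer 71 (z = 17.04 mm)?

Layer 76 (z = 18.24): the cylinder is absent (z outside [0, 17.5]); the cube at (3.5, -4) is present — its section is the full 22×29.5 rectangle (perimeter 103.00 mm); Combining (union): only the 22×29.5 cube at (3.5, -4) is present, so the union is just that shape — boundary = 103.00 mm. So its perimeter = 103.00 mm. Layer 71 (z = 17.04): the r=8.5 cylinder gives a regular 12-gon of circumradius 8.5 (constant along its height) (perimeter = 2·12·8.500·sin(180°/12) = 52.80 mm); the 22×29.5 cube at (3.5, -4) contributes its full rectangle (perimeter 103.00 mm); Merging all regions: the regions partially overlap (shared area 43.94 mm²), so the edge portions inside another operand are dropped and the merged outline is re-measured after clipping — boundary = 126.59 mm. So its perimeter = 126.59 mm. Layer 71 is larger (126.59 vs 103.00 mm).

layer 71 (z = 17.04 mm)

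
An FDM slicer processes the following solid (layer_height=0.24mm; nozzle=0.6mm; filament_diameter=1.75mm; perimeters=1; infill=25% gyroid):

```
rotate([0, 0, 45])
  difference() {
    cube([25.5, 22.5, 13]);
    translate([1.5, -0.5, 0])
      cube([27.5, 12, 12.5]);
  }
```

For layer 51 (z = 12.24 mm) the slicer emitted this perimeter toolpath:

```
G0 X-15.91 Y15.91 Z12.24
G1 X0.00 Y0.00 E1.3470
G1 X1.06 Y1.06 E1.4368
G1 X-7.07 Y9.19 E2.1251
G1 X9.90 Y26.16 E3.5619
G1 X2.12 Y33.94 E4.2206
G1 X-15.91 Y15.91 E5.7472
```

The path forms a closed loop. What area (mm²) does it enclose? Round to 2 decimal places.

Apply the shoelace formula to the sequence of (X, Y) vertices; enclosed area = 297.78 mm².

297.78 mm²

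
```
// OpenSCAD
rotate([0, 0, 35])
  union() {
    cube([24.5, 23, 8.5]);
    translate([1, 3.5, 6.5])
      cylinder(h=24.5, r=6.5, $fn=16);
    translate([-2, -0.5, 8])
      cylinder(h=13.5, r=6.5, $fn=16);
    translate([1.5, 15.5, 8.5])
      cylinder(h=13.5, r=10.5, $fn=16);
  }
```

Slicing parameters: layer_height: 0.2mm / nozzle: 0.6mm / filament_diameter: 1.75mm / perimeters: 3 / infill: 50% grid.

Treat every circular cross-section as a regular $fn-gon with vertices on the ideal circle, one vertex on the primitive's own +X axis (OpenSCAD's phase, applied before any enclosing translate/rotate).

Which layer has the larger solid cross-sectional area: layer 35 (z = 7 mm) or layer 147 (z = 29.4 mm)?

layer 35 (z = 7 mm)

Layer 35 (z = 7): the cube (footprint 24.5×23) is included at this height (area 563.50 mm²); the cylinder at (1, 3.5): section is a regular 16-gon, circumradius r=6.5 (area = (16/2)·6.500²·sin(360°/16) = 129.35 mm²); the cylinder at (-2, -0.5) is not intersected at this z (z outside [8, 21.5]); the cylinder at (1.5, 15.5) is absent (z outside [8.5, 22]); Taking the union: the regions partially overlap — summed areas 692.85 mm² minus the doubly-counted overlap 63.53 mm² gives 629.32 mm² — area = 629.32 mm²; (rotated 35° about Z; rotation is an isometry so areas/perimeters/island counts are preserved). So its area = 629.32 mm². Layer 147 (z = 29.4): the cube is not intersected at this z (z outside [0, 8.5]); the cylinder at (1, 3.5): section is a regular 16-gon, circumradius r=6.5 (area = (16/2)·6.500²·sin(360°/16) = 129.35 mm²); the cylinder at (-2, -0.5) is not intersected at this z (z outside [8, 21.5]); the cylinder at (1.5, 15.5) is not intersected at this z (z outside [8.5, 22]); Merging all regions: only the r=6.5 cylinder at (1, 3.5) is present, so the union is just that shape — area = 129.35 mm²; (rotated 35° about Z; rotation is an isometry so areas/perimeters/island counts are preserved). So its area = 129.35 mm². Layer 35 is larger (629.32 vs 129.35 mm²).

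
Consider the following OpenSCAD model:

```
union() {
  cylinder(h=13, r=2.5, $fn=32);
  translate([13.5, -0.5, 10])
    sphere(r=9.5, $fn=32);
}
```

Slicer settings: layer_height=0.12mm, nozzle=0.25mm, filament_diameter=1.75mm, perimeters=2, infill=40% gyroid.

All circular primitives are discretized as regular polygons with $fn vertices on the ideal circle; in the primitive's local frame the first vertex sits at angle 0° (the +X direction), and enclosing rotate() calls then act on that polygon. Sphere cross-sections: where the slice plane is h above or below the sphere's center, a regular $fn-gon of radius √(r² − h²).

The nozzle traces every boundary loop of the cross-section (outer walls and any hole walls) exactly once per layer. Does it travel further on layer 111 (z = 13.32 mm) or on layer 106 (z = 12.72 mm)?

Layer 111 (z = 13.32): the cylinder is absent (z outside [0, 13]); the r=9.5 sphere at (13.5, -0.5) slices to a regular 32-gon of circumradius 8.901 (√(r²−h²) with h=3.32 from center) (perimeter = 2·32·8.901·sin(180°/32) = 55.84 mm); Combining (union): only the r=9.5 sphere at (13.5, -0.5) is present, so the union is just that shape — boundary = 55.84 mm. So its perimeter = 55.84 mm. Layer 106 (z = 12.72): the cylinder: section is a regular 32-gon, circumradius r=2.5 (perimeter = 2·32·2.500·sin(180°/32) = 15.68 mm); the r=9.5 sphere at (13.5, -0.5) slices to a regular 32-gon of circumradius 9.102 (√(r²−h²) with h=2.72 from center) (perimeter = 2·32·9.102·sin(180°/32) = 57.10 mm); Combining (union): the 2 present regions are separate (no shared area or edge), so areas and boundary lengths simply add and each stays a separate island — boundary = 72.78 mm. So its perimeter = 72.78 mm. Layer 106 is larger (72.78 vs 55.84 mm).

layer 106 (z = 12.72 mm)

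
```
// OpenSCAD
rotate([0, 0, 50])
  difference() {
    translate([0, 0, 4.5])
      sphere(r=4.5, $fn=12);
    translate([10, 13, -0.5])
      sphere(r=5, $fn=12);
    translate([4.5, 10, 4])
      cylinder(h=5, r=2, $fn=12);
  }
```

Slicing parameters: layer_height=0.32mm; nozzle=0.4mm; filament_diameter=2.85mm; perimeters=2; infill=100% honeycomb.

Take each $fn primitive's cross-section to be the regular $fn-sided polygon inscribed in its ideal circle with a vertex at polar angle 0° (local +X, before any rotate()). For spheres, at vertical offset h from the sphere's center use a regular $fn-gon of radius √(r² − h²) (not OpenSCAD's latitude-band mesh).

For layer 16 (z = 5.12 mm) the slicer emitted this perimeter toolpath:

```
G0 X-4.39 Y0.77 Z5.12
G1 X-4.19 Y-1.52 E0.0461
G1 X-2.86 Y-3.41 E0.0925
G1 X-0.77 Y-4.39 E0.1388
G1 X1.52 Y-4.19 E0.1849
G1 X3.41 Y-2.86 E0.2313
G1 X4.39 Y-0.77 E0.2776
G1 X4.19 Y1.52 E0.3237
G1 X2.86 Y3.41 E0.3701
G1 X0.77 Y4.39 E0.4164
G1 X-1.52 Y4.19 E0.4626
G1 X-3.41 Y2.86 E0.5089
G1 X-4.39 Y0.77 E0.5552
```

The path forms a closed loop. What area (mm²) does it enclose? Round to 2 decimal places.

59.54 mm²

Apply the shoelace formula to the sequence of (X, Y) vertices; enclosed area = 59.54 mm².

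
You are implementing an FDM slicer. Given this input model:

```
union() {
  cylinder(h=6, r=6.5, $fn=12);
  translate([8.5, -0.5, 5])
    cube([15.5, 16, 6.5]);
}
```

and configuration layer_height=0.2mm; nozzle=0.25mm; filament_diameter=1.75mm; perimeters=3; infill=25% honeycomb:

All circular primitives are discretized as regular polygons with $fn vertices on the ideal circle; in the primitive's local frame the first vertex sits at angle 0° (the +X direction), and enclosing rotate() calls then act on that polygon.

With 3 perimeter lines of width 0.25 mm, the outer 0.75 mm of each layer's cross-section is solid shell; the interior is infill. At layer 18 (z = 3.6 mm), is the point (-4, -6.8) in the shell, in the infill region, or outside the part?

outside

At z = 3.6 mm: the r=6.5 cylinder gives a regular 12-gon of circumradius 6.5 (constant along its height); the cube at (8.5, -0.5) does not reach this height (z outside [5, 11.5]); Merging all regions: only the r=6.5 cylinder is present, so the union is just that shape — 1 connected region. Overall, the cross-section is a single solid region. The nearest boundary edge runs (-5.63, -3.25)→(-3.25, -5.63); distance from the point to it = 1.39 mm. The point is not inside any of the regions above, so it lies outside the cross-section (1.39 mm from the nearest boundary).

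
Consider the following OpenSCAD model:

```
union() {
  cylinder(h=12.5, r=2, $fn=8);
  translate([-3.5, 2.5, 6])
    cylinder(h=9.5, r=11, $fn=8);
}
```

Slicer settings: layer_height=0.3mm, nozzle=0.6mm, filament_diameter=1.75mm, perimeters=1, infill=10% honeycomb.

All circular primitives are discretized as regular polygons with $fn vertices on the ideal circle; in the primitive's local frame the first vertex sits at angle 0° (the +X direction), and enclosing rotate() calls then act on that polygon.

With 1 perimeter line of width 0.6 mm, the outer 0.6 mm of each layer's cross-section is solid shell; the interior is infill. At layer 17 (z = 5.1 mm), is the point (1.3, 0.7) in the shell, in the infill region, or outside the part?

At z = 5.1 mm: the r=2 cylinder gives a regular 8-gon of circumradius 2 (constant along its height); the cylinder at (-3.5, 2.5) is not intersected at this z (z outside [6, 15.5]); Merging all regions: only the r=2 cylinder is present, so the union is just that shape — 1 connected region. Overall, the cross-section is a single solid region. The nearest boundary edge runs (2.00, 0.00)→(1.41, 1.41); distance from the point to it = 0.38 mm. The point is inside the cross-section, 0.38 mm from the nearest boundary — within the 0.6 mm shell band (1 × 0.6).

shell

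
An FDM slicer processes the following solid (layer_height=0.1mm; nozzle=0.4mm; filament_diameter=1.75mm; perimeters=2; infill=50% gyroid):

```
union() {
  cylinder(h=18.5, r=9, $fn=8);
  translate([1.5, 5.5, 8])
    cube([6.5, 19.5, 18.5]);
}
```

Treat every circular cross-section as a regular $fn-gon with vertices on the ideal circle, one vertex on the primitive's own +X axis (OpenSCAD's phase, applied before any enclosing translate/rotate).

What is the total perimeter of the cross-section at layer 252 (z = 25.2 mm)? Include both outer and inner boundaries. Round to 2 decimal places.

52.00 mm

At z = 25.2 mm: the cylinder is absent (z outside [0, 18.5]); the cube at (1.5, 5.5) (footprint 6.5×19.5) is included at this height (perimeter 52.00 mm); Merging all regions: only the 6.5×19.5 cube at (1.5, 5.5) is present, so the union is just that shape — boundary = 52.00 mm. Overall, the cross-section is a single solid region. Total boundary length (outer) = 52.00 mm.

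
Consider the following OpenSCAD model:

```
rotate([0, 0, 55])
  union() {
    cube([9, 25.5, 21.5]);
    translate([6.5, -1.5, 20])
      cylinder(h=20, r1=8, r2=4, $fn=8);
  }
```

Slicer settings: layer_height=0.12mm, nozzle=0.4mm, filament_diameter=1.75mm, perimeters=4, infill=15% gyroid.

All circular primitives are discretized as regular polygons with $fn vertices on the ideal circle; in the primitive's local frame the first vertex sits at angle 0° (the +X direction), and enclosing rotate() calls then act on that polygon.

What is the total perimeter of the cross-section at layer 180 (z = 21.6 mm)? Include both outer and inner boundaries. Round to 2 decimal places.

47.02 mm

At z = 21.6 mm: the cube does not reach this height (z outside [0, 21.5]); the cone at (6.5, -1.5): at t=0.080 of its height the radius interpolates to r₁+(r₂−r₁)t = 7.680, giving a regular 8-gon of that circumradius (perimeter = 2·8·7.680·sin(180°/8) = 47.02 mm); Merging all regions: only the cone at (6.5, -1.5) is present, so the union is just that shape — boundary = 47.02 mm; (rotated 55° about Z; rotation is an isometry so areas/perimeters/island counts are preserved). Overall, the cross-section is a single solid region. Total boundary length (outer) = 47.02 mm.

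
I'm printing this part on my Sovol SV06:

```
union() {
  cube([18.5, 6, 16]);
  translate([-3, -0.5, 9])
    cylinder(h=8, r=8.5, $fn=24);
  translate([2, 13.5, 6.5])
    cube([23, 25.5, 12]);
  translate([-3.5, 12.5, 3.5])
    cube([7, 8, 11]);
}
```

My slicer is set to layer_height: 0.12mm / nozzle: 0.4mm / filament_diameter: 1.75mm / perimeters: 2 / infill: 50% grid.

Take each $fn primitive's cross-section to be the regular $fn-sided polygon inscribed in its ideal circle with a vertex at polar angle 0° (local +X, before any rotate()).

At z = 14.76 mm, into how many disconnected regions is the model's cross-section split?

2

At z = 14.76 mm: the cube (footprint 18.5×6) is included at this height; the r=8.5 cylinder at (-3, -0.5) contributes a regular 24-gon of circumradius 8.5; the 23×25.5 cube at (2, 13.5) contributes its full rectangle; the cube at (-3.5, 12.5) does not reach this height (z outside [3.5, 14.5]); Merging all regions: the regions partially overlap (shared area 26.66 mm²), so overlapping operands fuse into one piece — 2 connected regions. The result has 2 disconnected regions.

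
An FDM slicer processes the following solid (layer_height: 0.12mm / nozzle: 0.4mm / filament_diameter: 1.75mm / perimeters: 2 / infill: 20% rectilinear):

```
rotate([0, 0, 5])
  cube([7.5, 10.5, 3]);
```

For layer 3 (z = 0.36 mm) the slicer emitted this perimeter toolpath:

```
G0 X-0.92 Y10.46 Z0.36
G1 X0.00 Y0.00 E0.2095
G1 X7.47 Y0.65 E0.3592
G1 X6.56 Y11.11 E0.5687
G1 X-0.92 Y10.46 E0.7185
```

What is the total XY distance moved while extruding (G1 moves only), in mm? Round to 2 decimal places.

Sum the Euclidean lengths of each G1 segment: total = 36.01 mm.

36.01 mm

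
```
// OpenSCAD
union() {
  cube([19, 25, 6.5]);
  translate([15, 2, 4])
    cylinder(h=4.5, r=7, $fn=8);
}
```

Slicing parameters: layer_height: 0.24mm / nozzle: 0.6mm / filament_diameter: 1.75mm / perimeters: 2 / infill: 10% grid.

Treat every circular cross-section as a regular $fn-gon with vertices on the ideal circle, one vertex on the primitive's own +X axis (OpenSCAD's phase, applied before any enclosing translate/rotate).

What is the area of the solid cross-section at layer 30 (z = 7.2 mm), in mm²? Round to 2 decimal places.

138.59 mm²

At z = 7.2 mm: the cube is not intersected at this z (z outside [0, 6.5]); the cylinder at (15, 2): section is a regular 8-gon, circumradius r=7 (area = (8/2)·7.000²·sin(360°/8) = 138.59 mm²); Taking the union: only the r=7 cylinder at (15, 2) is present, so the union is just that shape — area = 138.59 mm². Overall, the cross-section is a single solid region. Net area = 138.59 mm².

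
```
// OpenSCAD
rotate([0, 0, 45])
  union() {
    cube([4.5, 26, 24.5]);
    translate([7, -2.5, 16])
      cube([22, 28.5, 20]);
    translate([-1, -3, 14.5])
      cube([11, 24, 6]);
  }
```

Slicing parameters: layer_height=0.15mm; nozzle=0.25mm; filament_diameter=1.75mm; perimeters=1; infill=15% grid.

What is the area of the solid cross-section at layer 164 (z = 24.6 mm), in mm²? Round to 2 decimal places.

At z = 24.6 mm: the cube is not intersected at this z (z outside [0, 24.5]); the cube at (7, -2.5) (footprint 22×28.5) is included at this height (area 627.00 mm²); the cube at (-1, -3) is absent (z outside [14.5, 20.5]); Taking the union: only the 22×28.5 cube at (7, -2.5) is present, so the union is just that shape — area = 627.00 mm²; (whole slice rotated 45° about Z — lengths, areas and connectivity unchanged). Overall, the cross-section is a single solid region. Net area = 627.00 mm².

627.00 mm²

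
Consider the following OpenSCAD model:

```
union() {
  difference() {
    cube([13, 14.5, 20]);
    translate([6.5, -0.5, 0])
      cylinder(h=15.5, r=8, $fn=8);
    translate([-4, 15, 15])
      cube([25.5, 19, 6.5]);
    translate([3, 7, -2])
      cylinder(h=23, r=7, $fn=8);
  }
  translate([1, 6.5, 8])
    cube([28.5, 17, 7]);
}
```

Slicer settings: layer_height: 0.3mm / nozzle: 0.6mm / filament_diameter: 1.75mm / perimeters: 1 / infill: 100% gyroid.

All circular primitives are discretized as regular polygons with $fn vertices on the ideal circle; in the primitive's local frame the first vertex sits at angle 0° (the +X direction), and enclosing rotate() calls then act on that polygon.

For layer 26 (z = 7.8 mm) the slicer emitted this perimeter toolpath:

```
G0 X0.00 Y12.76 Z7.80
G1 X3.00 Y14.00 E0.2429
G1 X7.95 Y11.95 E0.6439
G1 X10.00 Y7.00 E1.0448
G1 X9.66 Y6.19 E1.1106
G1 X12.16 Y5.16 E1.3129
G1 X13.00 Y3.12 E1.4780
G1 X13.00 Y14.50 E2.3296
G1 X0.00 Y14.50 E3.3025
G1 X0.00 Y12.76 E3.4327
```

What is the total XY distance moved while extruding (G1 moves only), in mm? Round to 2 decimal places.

45.87 mm

Sum the Euclidean lengths of each G1 segment: total = 45.87 mm.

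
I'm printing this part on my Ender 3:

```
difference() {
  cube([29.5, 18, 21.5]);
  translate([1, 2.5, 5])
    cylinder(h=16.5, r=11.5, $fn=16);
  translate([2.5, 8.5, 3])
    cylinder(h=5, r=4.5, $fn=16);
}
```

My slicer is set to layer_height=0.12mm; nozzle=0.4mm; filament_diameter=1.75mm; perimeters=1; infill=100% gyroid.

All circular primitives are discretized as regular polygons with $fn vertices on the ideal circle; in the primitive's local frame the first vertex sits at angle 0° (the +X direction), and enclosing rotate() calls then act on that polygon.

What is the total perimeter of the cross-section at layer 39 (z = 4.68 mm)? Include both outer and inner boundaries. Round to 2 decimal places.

At z = 4.68 mm: the cube is present — its section is the full 29.5×18 rectangle (perimeter 95.00 mm); the cylinder at (1, 2.5) is not intersected at this z (z outside [5, 21.5]); the r=4.5 cylinder at (2.5, 8.5) gives a regular 16-gon of circumradius 4.5 (constant along its height) (perimeter = 2·16·4.500·sin(180°/16) = 28.09 mm); Taking the first minus the rest: starting from the 29.5×18 cube, the r=4.5 cylinder at (2.5, 8.5) partially overlaps it — only the 51.97 mm² overlap (of its 61.99 mm²) is removed, clipping the outline — boundary = 107.15 mm. Overall, the cross-section is a single solid region. Total boundary length (outer) = 107.15 mm.

107.15 mm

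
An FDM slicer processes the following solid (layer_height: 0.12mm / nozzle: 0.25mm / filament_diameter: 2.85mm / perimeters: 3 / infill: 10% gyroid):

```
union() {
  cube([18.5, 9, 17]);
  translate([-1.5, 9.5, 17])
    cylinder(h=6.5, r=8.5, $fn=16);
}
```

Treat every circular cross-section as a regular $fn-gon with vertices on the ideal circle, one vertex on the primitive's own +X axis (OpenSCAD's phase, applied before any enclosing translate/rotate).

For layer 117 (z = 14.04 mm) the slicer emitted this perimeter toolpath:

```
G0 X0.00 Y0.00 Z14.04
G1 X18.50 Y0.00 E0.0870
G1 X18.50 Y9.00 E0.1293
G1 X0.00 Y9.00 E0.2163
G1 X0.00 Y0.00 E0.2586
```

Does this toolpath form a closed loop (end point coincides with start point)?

Start point (G0): (0.00, 0.00). End point (last G1): the path returns to the start — closed.

yes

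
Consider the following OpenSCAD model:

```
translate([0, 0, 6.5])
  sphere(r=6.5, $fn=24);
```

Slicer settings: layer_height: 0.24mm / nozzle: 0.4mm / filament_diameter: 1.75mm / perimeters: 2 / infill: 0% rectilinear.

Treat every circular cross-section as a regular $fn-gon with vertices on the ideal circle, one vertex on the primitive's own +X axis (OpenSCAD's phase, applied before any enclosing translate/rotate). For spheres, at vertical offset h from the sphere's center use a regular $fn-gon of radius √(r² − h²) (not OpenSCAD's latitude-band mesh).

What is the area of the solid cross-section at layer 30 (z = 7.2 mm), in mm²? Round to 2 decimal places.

129.70 mm²

At z = 7.2 mm: the r=6.5 sphere contributes a regular 24-gon of circumradius √(6.5²−0.7²) = 6.462 (area = (24/2)·6.462²·sin(360°/24) = 129.70 mm²). Overall, the cross-section is a single solid region. Net area = 129.70 mm².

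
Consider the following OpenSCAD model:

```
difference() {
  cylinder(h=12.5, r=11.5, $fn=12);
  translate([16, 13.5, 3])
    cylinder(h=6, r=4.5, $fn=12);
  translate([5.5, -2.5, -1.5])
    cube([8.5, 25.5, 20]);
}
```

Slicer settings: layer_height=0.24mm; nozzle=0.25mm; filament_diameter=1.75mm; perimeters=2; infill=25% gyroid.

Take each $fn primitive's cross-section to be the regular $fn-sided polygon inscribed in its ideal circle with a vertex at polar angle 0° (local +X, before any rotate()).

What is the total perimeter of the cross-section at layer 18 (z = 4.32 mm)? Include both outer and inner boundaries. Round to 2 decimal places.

74.54 mm

At z = 4.32 mm: the cylinder: section is a regular 12-gon, circumradius r=11.5 (perimeter = 2·12·11.500·sin(180°/12) = 71.43 mm); the r=4.5 cylinder at (16, 13.5) contributes a regular 12-gon of circumradius 4.5 (perimeter = 2·12·4.500·sin(180°/12) = 27.95 mm); the 8.5×25.5 cube at (5.5, -2.5) contributes its full rectangle (perimeter 68.00 mm); After the difference (first − rest): starting from the r=11.5 cylinder, the r=4.5 cylinder at (16, 13.5) misses the remaining region (no effect); the 8.5×25.5 cube at (5.5, -2.5) partially overlaps it — only the 54.15 mm² overlap (of its 216.75 mm²) is removed, clipping the outline — boundary = 74.54 mm. Overall, the cross-section is a single solid region. Total boundary length (outer) = 74.54 mm.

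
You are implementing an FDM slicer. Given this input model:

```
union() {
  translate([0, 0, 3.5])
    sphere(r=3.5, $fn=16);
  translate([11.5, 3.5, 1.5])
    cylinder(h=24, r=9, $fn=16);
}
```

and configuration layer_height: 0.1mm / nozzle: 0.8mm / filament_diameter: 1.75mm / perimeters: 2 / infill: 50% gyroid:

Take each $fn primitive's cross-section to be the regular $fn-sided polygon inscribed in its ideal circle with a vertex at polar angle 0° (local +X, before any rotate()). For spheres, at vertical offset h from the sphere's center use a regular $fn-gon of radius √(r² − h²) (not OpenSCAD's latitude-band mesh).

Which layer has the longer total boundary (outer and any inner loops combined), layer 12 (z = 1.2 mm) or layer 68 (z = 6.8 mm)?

Layer 12 (z = 1.2): the r=3.5 sphere contributes a regular 16-gon of circumradius √(3.5²−2.3²) = 2.638 (perimeter = 2·16·2.638·sin(180°/16) = 16.47 mm); the cylinder at (11.5, 3.5) does not reach this height (z outside [1.5, 25.5]); Combining (union): only the r=3.5 sphere is present, so the union is just that shape — boundary = 16.47 mm. So its perimeter = 16.47 mm. Layer 68 (z = 6.8): the r=3.5 sphere slices to a regular 16-gon of circumradius 1.166 (√(r²−h²) with h=3.3 from center) (perimeter = 2·16·1.166·sin(180°/16) = 7.28 mm); the r=9 cylinder at (11.5, 3.5) contributes a regular 16-gon of circumradius 9 (perimeter = 2·16·9.000·sin(180°/16) = 56.19 mm); Taking the union: the 2 present regions are separate (no shared area or edge), so areas and boundary lengths simply add and each stays a separate island — boundary = 63.47 mm. So its perimeter = 63.47 mm. Layer 68 is larger (63.47 vs 16.47 mm).

layer 68 (z = 6.8 mm)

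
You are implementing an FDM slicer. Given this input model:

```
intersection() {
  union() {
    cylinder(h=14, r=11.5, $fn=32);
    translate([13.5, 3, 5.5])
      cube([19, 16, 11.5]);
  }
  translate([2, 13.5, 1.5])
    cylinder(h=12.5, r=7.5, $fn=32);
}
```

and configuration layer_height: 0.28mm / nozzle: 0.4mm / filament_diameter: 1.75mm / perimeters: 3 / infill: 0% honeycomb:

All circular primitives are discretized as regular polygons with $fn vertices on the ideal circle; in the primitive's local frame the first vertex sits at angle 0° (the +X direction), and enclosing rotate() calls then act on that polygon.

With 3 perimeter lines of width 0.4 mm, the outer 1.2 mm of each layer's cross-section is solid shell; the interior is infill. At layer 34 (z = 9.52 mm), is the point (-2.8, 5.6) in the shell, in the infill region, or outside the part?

outside

At z = 9.52 mm: the r=11.5 cylinder contributes a regular 32-gon of circumradius 11.5; the cube at (13.5, 3) (footprint 19×16) is included at this height; Combining (union): the 2 present regions are separate (no shared area or edge), so areas and boundary lengths simply add and each stays a separate island — 2 connected regions; the r=7.5 cylinder at (2, 13.5) gives a regular 32-gon of circumradius 7.5 (constant along its height); After intersecting: the r=7.5 cylinder at (2, 13.5) partially overlaps that combined region; clipping to the common part keeps 46.21 mm² — 1 connected region. Overall, the cross-section is a single solid region. The nearest boundary edge runs (-0.87, 6.57)→(-2.17, 7.26); distance from the point to it = 1.77 mm. The point is not inside any of the regions above, so it lies outside the cross-section (1.77 mm from the nearest boundary).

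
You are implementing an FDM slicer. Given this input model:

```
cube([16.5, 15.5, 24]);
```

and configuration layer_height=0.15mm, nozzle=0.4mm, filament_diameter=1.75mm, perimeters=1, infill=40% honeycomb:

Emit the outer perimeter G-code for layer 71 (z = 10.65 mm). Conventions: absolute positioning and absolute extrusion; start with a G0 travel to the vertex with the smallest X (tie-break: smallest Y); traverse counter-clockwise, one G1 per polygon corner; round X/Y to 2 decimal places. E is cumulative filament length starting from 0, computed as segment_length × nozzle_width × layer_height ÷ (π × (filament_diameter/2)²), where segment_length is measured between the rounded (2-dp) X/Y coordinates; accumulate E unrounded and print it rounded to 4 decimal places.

At z = 10.65 mm: the 16.5×15.5 cube contributes its full rectangle. The outline is a single polygon with 4 vertices. Extrusion per mm of travel: 0.4 × 0.15 / (π × 0.875²) = 0.024945. Accumulating E over each segment gives final E = 1.5965.

G0 X0.00 Y0.00 Z10.65
G1 X16.50 Y0.00 E0.4116
G1 X16.50 Y15.50 E0.7982
G1 X0.00 Y15.50 E1.2098
G1 X0.00 Y0.00 E1.5965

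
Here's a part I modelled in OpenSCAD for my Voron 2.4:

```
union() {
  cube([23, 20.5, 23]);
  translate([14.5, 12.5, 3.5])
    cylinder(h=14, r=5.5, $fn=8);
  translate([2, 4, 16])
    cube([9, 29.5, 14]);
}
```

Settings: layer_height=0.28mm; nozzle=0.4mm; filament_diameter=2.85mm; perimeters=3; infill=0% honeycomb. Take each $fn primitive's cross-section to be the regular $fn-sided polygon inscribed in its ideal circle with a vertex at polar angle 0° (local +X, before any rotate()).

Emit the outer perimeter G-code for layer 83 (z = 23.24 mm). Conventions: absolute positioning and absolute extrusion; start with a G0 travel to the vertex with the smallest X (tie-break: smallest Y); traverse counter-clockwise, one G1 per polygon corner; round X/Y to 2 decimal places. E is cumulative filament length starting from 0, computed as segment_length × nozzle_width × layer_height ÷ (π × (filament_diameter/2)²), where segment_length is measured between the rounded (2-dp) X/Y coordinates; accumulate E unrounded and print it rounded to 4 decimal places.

At z = 23.24 mm: the cube does not reach this height (z outside [0, 23]); the cylinder at (14.5, 12.5) does not reach this height (z outside [3.5, 17.5]); the 9×29.5 cube at (2, 4) contributes its full rectangle; Merging all regions: only the 9×29.5 cube at (2, 4) is present, so the union is just that shape — 1 connected region. The outline is a single polygon with 4 vertices. Extrusion per mm of travel: 0.4 × 0.28 / (π × 1.425²) = 0.017557. Accumulating E over each segment gives final E = 1.3519.

G0 X2.00 Y4.00 Z23.24
G1 X11.00 Y4.00 E0.1580
G1 X11.00 Y33.50 E0.6759
G1 X2.00 Y33.50 E0.8339
G1 X2.00 Y4.00 E1.3519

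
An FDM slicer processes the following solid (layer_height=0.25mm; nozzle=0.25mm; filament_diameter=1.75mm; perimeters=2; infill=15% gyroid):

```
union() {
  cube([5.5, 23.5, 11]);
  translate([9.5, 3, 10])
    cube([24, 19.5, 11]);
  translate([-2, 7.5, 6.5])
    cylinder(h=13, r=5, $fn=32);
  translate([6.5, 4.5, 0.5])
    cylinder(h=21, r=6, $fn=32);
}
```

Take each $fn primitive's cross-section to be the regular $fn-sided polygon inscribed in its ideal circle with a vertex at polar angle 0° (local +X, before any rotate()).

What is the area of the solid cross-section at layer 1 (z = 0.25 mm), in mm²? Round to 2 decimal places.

At z = 0.25 mm: the cube (footprint 5.5×23.5) is included at this height (area 129.25 mm²); the cube at (9.5, 3) is not intersected at this z (z outside [10, 21]); the cylinder at (-2, 7.5) is absent (z outside [6.5, 19.5]); the cylinder at (6.5, 4.5) is not intersected at this z (z outside [0.5, 21.5]); Merging all regions: only the 5.5×23.5 cube is present, so the union is just that shape — area = 129.25 mm². Overall, the cross-section is a single solid region. Net area = 129.25 mm².

129.25 mm²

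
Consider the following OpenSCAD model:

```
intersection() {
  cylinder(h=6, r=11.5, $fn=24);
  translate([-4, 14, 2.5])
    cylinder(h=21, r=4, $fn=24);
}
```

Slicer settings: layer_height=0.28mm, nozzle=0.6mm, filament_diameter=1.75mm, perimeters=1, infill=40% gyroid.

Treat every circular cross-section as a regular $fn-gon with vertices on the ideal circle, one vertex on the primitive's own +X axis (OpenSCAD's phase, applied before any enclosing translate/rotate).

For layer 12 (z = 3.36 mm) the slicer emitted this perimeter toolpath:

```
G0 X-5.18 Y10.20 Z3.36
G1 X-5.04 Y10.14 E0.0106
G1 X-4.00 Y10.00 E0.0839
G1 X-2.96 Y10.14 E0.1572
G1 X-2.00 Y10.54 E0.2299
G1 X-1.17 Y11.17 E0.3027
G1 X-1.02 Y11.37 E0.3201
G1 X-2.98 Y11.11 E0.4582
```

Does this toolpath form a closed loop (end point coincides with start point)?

Start point (G0): (-5.18, 10.20). End point (last G1): the path does not return to the start — open.

no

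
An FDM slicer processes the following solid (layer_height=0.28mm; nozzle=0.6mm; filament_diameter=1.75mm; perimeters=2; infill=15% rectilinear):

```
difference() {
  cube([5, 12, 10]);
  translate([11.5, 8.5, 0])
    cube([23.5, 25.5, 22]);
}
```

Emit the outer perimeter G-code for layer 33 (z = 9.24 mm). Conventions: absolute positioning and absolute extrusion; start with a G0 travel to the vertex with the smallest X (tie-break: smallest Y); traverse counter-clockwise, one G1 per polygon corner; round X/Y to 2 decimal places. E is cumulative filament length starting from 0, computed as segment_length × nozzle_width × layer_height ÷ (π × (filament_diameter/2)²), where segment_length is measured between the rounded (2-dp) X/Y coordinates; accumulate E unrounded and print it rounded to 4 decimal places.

G0 X0.00 Y0.00 Z9.24
G1 X5.00 Y0.00 E0.3492
G1 X5.00 Y12.00 E1.1874
G1 X0.00 Y12.00 E1.5366
G1 X0.00 Y0.00 E2.3748

At z = 9.24 mm: the 5×12 cube contributes its full rectangle; the cube at (11.5, 8.5) (footprint 23.5×25.5) is included at this height; After the difference (first − rest): starting from the 5×12 cube, the 23.5×25.5 cube at (11.5, 8.5) misses the remaining region (no effect) — 1 connected region. The outline is a single polygon with 4 vertices. Extrusion per mm of travel: 0.6 × 0.28 / (π × 0.875²) = 0.069846. Accumulating E over each segment gives final E = 2.3748.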